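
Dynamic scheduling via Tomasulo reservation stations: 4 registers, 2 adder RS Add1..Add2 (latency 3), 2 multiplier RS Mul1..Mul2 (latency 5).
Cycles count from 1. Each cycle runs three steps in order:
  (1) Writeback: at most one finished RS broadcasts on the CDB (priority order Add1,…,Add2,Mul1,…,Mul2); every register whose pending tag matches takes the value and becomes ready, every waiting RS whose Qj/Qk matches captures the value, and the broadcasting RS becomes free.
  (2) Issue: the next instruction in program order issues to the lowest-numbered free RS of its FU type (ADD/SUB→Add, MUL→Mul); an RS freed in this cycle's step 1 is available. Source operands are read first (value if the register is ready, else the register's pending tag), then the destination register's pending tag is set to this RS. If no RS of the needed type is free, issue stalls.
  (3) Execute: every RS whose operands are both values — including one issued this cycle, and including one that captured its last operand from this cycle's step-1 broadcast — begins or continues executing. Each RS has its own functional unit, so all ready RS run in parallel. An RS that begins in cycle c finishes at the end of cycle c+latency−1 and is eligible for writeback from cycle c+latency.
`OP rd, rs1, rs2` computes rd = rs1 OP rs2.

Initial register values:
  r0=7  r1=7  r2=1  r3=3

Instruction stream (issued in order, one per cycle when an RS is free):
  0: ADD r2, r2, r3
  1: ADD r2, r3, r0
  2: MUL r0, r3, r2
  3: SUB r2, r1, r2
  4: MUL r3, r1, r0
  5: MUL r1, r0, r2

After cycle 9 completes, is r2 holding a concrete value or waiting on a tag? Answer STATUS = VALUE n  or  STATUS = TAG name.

cycle 1: issue ADD r2<-Add1 // r0:7,r1:7,r2:Add1,r3:3
cycle 2: issue ADD r2<-Add2 // r0:7,r1:7,r2:Add2,r3:3
cycle 3: issue MUL r0<-Mul1 // r0:Mul1,r1:7,r2:Add2,r3:3
cycle 4: CDB Add1=4; issue SUB r2<-Add1 // r0:Mul1,r1:7,r2:Add1,r3:3
cycle 5: CDB Add2=10; issue MUL r3<-Mul2 // r0:Mul1,r1:7,r2:Add1,r3:Mul2
cycle 6: stall // r0:Mul1,r1:7,r2:Add1,r3:Mul2
cycle 7: stall // r0:Mul1,r1:7,r2:Add1,r3:Mul2
cycle 8: CDB Add1=-3; stall // r0:Mul1,r1:7,r2:-3,r3:Mul2
cycle 9: stall // r0:Mul1,r1:7,r2:-3,r3:Mul2

STATUS = VALUE -3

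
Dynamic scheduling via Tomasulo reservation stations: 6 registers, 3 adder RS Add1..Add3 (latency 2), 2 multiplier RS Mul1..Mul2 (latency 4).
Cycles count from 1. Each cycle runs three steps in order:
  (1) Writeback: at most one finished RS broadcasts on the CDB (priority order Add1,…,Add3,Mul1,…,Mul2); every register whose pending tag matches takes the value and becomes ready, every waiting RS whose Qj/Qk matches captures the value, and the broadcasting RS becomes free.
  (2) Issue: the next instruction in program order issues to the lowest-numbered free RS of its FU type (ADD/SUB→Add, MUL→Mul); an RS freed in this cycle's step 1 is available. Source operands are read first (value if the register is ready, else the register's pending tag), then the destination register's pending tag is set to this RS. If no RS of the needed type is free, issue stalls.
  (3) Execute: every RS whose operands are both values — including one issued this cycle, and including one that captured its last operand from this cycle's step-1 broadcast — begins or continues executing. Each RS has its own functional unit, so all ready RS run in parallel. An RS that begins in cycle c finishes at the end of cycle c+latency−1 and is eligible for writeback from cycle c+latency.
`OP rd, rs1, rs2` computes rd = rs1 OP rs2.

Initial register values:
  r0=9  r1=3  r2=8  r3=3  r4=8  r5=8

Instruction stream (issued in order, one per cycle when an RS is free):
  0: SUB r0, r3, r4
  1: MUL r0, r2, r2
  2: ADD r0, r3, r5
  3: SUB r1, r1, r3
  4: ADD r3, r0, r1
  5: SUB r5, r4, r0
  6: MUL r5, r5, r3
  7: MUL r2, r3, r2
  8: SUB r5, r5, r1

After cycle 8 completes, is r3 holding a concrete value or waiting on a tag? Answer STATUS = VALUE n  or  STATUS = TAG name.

STATUS = VALUE 11

cycle 1: issue SUB r0<-Add1 // r0:Add1,r1:3,r2:8,r3:3,r4:8,r5:8
cycle 2: issue MUL r0<-Mul1 // r0:Mul1,r1:3,r2:8,r3:3,r4:8,r5:8
cycle 3: CDB Add1=-5; issue ADD r0<-Add1 // r0:Add1,r1:3,r2:8,r3:3,r4:8,r5:8
cycle 4: issue SUB r1<-Add2 // r0:Add1,r1:Add2,r2:8,r3:3,r4:8,r5:8
cycle 5: CDB Add1=11; issue ADD r3<-Add1 // r0:11,r1:Add2,r2:8,r3:Add1,r4:8,r5:8
cycle 6: CDB Add2=0; issue SUB r5<-Add2 // r0:11,r1:0,r2:8,r3:Add1,r4:8,r5:Add2
cycle 7: CDB Mul1=64; issue MUL r5<-Mul1 // r0:11,r1:0,r2:8,r3:Add1,r4:8,r5:Mul1
cycle 8: CDB Add1=11; issue MUL r2<-Mul2 // r0:11,r1:0,r2:Mul2,r3:11,r4:8,r5:Mul1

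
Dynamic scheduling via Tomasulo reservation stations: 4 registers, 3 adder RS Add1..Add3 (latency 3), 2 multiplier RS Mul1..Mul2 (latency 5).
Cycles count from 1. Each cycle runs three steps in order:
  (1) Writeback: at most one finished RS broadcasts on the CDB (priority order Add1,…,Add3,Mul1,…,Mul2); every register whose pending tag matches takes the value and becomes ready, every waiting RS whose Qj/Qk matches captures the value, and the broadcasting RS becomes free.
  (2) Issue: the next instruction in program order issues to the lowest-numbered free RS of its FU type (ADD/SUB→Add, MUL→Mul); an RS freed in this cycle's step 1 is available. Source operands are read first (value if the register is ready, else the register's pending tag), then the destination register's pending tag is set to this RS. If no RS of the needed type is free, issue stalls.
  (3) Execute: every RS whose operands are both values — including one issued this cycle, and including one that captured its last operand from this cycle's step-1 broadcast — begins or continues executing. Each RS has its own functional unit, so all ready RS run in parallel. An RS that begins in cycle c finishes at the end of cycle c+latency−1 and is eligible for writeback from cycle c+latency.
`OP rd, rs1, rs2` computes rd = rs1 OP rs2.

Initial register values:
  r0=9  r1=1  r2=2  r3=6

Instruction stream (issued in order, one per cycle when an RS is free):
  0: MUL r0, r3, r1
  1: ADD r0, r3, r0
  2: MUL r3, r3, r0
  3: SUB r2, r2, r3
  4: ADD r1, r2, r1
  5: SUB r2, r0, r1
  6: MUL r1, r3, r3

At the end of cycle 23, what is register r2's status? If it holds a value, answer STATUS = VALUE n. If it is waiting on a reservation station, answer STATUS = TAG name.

STATUS = VALUE 81

cycle 1: issue MUL r0<-Mul1 // r0:Mul1,r1:1,r2:2,r3:6
cycle 2: issue ADD r0<-Add1 // r0:Add1,r1:1,r2:2,r3:6
cycle 3: issue MUL r3<-Mul2 // r0:Add1,r1:1,r2:2,r3:Mul2
cycle 4: issue SUB r2<-Add2 // r0:Add1,r1:1,r2:Add2,r3:Mul2
cycle 5: issue ADD r1<-Add3 // r0:Add1,r1:Add3,r2:Add2,r3:Mul2
cycle 6: CDB Mul1=6; stall // r0:Add1,r1:Add3,r2:Add2,r3:Mul2
cycle 7: stall // r0:Add1,r1:Add3,r2:Add2,r3:Mul2
cycle 8: stall // r0:Add1,r1:Add3,r2:Add2,r3:Mul2
cycle 9: CDB Add1=12; issue SUB r2<-Add1 // r0:12,r1:Add3,r2:Add1,r3:Mul2
cycle 10: issue MUL r1<-Mul1 // r0:12,r1:Mul1,r2:Add1,r3:Mul2
cycle 11: - // r0:12,r1:Mul1,r2:Add1,r3:Mul2
cycle 12: - // r0:12,r1:Mul1,r2:Add1,r3:Mul2
cycle 13: - // r0:12,r1:Mul1,r2:Add1,r3:Mul2
cycle 14: CDB Mul2=72 // r0:12,r1:Mul1,r2:Add1,r3:72
cycle 15: - // r0:12,r1:Mul1,r2:Add1,r3:72
cycle 16: - // r0:12,r1:Mul1,r2:Add1,r3:72
cycle 17: CDB Add2=-70 // r0:12,r1:Mul1,r2:Add1,r3:72
cycle 18: - // r0:12,r1:Mul1,r2:Add1,r3:72
cycle 19: CDB Mul1=5184 // r0:12,r1:5184,r2:Add1,r3:72
cycle 20: CDB Add3=-69 // r0:12,r1:5184,r2:Add1,r3:72
cycle 21: - // r0:12,r1:5184,r2:Add1,r3:72
cycle 22: - // r0:12,r1:5184,r2:Add1,r3:72
cycle 23: CDB Add1=81 // r0:12,r1:5184,r2:81,r3:72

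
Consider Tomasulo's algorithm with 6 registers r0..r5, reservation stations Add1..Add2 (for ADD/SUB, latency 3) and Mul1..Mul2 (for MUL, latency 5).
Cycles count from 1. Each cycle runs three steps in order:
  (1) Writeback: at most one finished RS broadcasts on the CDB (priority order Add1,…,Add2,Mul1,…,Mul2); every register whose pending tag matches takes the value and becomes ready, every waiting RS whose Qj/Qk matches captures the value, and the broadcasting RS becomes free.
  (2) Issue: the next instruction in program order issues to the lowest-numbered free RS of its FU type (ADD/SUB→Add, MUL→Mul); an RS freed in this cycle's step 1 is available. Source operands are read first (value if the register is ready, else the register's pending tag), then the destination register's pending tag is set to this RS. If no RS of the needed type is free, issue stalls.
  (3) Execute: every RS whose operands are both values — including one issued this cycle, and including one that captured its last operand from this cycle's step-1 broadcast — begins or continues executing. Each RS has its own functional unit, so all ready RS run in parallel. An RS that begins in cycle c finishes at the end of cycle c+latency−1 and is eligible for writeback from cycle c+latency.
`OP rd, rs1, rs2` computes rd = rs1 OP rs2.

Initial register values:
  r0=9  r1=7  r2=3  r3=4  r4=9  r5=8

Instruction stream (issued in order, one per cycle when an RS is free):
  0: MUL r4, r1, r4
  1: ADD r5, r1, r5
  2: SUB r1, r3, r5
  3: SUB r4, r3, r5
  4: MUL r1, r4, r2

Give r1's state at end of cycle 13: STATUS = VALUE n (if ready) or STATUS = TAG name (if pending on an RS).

cycle 1: issue MUL r4<-Mul1 // r0:9,r1:7,r2:3,r3:4,r4:Mul1,r5:8
cycle 2: issue ADD r5<-Add1 // r0:9,r1:7,r2:3,r3:4,r4:Mul1,r5:Add1
cycle 3: issue SUB r1<-Add2 // r0:9,r1:Add2,r2:3,r3:4,r4:Mul1,r5:Add1
cycle 4: stall // r0:9,r1:Add2,r2:3,r3:4,r4:Mul1,r5:Add1
cycle 5: CDB Add1=15; issue SUB r4<-Add1 // r0:9,r1:Add2,r2:3,r3:4,r4:Add1,r5:15
cycle 6: CDB Mul1=63; issue MUL r1<-Mul1 // r0:9,r1:Mul1,r2:3,r3:4,r4:Add1,r5:15
cycle 7: - // r0:9,r1:Mul1,r2:3,r3:4,r4:Add1,r5:15
cycle 8: CDB Add1=-11 // r0:9,r1:Mul1,r2:3,r3:4,r4:-11,r5:15
cycle 9: CDB Add2=-11 // r0:9,r1:Mul1,r2:3,r3:4,r4:-11,r5:15
cycle 10: - // r0:9,r1:Mul1,r2:3,r3:4,r4:-11,r5:15
cycle 11: - // r0:9,r1:Mul1,r2:3,r3:4,r4:-11,r5:15
cycle 12: - // r0:9,r1:Mul1,r2:3,r3:4,r4:-11,r5:15
cycle 13: CDB Mul1=-33 // r0:9,r1:-33,r2:3,r3:4,r4:-11,r5:15

STATUS = VALUE -33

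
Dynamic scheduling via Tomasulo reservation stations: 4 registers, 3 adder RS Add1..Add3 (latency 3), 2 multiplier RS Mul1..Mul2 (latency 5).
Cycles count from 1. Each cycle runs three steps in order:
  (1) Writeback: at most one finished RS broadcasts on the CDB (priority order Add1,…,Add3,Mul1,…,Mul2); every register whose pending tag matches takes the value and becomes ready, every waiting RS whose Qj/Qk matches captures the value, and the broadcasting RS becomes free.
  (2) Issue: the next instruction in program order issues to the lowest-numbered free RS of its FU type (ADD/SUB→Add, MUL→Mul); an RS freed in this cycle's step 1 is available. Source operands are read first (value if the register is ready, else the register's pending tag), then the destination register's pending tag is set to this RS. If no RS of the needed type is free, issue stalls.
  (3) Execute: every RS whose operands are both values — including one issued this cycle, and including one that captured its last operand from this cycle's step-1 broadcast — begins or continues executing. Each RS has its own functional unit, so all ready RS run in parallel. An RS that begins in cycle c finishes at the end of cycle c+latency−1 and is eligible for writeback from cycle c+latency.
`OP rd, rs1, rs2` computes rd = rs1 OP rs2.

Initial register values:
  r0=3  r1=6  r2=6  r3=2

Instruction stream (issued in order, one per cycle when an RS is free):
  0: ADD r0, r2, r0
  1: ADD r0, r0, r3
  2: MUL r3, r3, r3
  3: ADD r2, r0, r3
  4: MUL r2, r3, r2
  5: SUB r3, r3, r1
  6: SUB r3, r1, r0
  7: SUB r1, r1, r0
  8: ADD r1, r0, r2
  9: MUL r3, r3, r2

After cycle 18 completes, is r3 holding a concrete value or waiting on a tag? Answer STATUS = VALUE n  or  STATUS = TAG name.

cycle 1: issue ADD r0<-Add1 // r0:Add1,r1:6,r2:6,r3:2
cycle 2: issue ADD r0<-Add2 // r0:Add2,r1:6,r2:6,r3:2
cycle 3: issue MUL r3<-Mul1 // r0:Add2,r1:6,r2:6,r3:Mul1
cycle 4: CDB Add1=9; issue ADD r2<-Add1 // r0:Add2,r1:6,r2:Add1,r3:Mul1
cycle 5: issue MUL r2<-Mul2 // r0:Add2,r1:6,r2:Mul2,r3:Mul1
cycle 6: issue SUB r3<-Add3 // r0:Add2,r1:6,r2:Mul2,r3:Add3
cycle 7: CDB Add2=11; issue SUB r3<-Add2 // r0:11,r1:6,r2:Mul2,r3:Add2
cycle 8: CDB Mul1=4; stall // r0:11,r1:6,r2:Mul2,r3:Add2
cycle 9: stall // r0:11,r1:6,r2:Mul2,r3:Add2
cycle 10: CDB Add2=-5; issue SUB r1<-Add2 // r0:11,r1:Add2,r2:Mul2,r3:-5
cycle 11: CDB Add1=15; issue ADD r1<-Add1 // r0:11,r1:Add1,r2:Mul2,r3:-5
cycle 12: CDB Add3=-2; issue MUL r3<-Mul1 // r0:11,r1:Add1,r2:Mul2,r3:Mul1
cycle 13: CDB Add2=-5 // r0:11,r1:Add1,r2:Mul2,r3:Mul1
cycle 14: - // r0:11,r1:Add1,r2:Mul2,r3:Mul1
cycle 15: - // r0:11,r1:Add1,r2:Mul2,r3:Mul1
cycle 16: CDB Mul2=60 // r0:11,r1:Add1,r2:60,r3:Mul1
cycle 17: - // r0:11,r1:Add1,r2:60,r3:Mul1
cycle 18: - // r0:11,r1:Add1,r2:60,r3:Mul1

STATUS = TAG Mul1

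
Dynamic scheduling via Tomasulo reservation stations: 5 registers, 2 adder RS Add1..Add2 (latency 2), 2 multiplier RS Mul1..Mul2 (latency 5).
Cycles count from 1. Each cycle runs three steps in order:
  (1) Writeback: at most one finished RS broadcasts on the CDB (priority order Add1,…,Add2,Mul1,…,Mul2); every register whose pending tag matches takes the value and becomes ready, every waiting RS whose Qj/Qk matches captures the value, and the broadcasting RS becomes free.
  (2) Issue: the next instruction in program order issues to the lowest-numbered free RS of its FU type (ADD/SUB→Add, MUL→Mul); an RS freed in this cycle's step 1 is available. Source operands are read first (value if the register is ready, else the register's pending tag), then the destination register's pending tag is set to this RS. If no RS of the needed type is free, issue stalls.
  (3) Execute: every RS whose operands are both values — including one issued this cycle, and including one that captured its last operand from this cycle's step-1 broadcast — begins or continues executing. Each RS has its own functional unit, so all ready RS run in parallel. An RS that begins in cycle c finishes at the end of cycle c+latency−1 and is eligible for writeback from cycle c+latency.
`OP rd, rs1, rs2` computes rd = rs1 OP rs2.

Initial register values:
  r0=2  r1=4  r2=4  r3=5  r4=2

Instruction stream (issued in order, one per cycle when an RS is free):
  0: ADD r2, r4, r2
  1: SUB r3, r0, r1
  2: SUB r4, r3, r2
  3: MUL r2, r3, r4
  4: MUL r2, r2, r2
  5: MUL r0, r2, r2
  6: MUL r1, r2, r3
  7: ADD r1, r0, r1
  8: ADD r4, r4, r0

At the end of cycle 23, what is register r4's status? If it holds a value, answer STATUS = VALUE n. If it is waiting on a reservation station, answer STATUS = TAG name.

STATUS = VALUE 65528

  c1: issue ADD r2<-Add1  regs: r0:2,r1:4,r2:Add1,r3:5,r4:2
  c2: issue SUB r3<-Add2  regs: r0:2,r1:4,r2:Add1,r3:Add2,r4:2
  c3: CDB Add1=6; issue SUB r4<-Add1  regs: r0:2,r1:4,r2:6,r3:Add2,r4:Add1
  c4: CDB Add2=-2; issue MUL r2<-Mul1  regs: r0:2,r1:4,r2:Mul1,r3:-2,r4:Add1
  c5: issue MUL r2<-Mul2  regs: r0:2,r1:4,r2:Mul2,r3:-2,r4:Add1
  c6: CDB Add1=-8; stall  regs: r0:2,r1:4,r2:Mul2,r3:-2,r4:-8
  c7: stall  regs: r0:2,r1:4,r2:Mul2,r3:-2,r4:-8
  c8: stall  regs: r0:2,r1:4,r2:Mul2,r3:-2,r4:-8
  c9: stall  regs: r0:2,r1:4,r2:Mul2,r3:-2,r4:-8
  c10: stall  regs: r0:2,r1:4,r2:Mul2,r3:-2,r4:-8
  c11: CDB Mul1=16; issue MUL r0<-Mul1  regs: r0:Mul1,r1:4,r2:Mul2,r3:-2,r4:-8
  c12: stall  regs: r0:Mul1,r1:4,r2:Mul2,r3:-2,r4:-8
  c13: stall  regs: r0:Mul1,r1:4,r2:Mul2,r3:-2,r4:-8
  c14: stall  regs: r0:Mul1,r1:4,r2:Mul2,r3:-2,r4:-8
  c15: stall  regs: r0:Mul1,r1:4,r2:Mul2,r3:-2,r4:-8
  c16: CDB Mul2=256; issue MUL r1<-Mul2  regs: r0:Mul1,r1:Mul2,r2:256,r3:-2,r4:-8
  c17: issue ADD r1<-Add1  regs: r0:Mul1,r1:Add1,r2:256,r3:-2,r4:-8
  c18: issue ADD r4<-Add2  regs: r0:Mul1,r1:Add1,r2:256,r3:-2,r4:Add2
  c19: -  regs: r0:Mul1,r1:Add1,r2:256,r3:-2,r4:Add2
  c20: -  regs: r0:Mul1,r1:Add1,r2:256,r3:-2,r4:Add2
  c21: CDB Mul1=65536  regs: r0:65536,r1:Add1,r2:256,r3:-2,r4:Add2
  c22: CDB Mul2=-512  regs: r0:65536,r1:Add1,r2:256,r3:-2,r4:Add2
  c23: CDB Add2=65528  regs: r0:65536,r1:Add1,r2:256,r3:-2,r4:65528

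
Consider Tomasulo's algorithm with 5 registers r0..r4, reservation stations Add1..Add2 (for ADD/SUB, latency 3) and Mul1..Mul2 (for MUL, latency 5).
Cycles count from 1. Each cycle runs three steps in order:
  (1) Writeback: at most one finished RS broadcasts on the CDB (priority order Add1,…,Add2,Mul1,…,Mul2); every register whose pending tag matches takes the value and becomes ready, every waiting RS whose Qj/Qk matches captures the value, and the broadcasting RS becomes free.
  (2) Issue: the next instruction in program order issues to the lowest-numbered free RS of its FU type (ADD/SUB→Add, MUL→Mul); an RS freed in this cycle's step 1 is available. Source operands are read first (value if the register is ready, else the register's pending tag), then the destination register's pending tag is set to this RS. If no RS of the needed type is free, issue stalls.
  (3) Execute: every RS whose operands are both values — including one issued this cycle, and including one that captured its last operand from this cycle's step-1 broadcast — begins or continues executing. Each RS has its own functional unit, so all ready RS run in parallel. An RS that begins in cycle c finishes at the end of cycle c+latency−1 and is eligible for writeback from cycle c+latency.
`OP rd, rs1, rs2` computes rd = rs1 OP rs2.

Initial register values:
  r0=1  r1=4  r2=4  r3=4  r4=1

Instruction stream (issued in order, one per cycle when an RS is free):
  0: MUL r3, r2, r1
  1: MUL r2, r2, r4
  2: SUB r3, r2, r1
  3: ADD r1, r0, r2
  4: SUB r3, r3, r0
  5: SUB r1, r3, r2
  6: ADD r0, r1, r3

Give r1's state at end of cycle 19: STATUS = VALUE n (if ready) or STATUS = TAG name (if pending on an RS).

STATUS = VALUE -5

c1: issue MUL r3<-Mul1 | r0:1,r1:4,r2:4,r3:Mul1,r4:1
c2: issue MUL r2<-Mul2 | r0:1,r1:4,r2:Mul2,r3:Mul1,r4:1
c3: issue SUB r3<-Add1 | r0:1,r1:4,r2:Mul2,r3:Add1,r4:1
c4: issue ADD r1<-Add2 | r0:1,r1:Add2,r2:Mul2,r3:Add1,r4:1
c5: stall | r0:1,r1:Add2,r2:Mul2,r3:Add1,r4:1
c6: CDB Mul1=16; stall | r0:1,r1:Add2,r2:Mul2,r3:Add1,r4:1
c7: CDB Mul2=4; stall | r0:1,r1:Add2,r2:4,r3:Add1,r4:1
c8: stall | r0:1,r1:Add2,r2:4,r3:Add1,r4:1
c9: stall | r0:1,r1:Add2,r2:4,r3:Add1,r4:1
c10: CDB Add1=0; issue SUB r3<-Add1 | r0:1,r1:Add2,r2:4,r3:Add1,r4:1
c11: CDB Add2=5; issue SUB r1<-Add2 | r0:1,r1:Add2,r2:4,r3:Add1,r4:1
c12: stall | r0:1,r1:Add2,r2:4,r3:Add1,r4:1
c13: CDB Add1=-1; issue ADD r0<-Add1 | r0:Add1,r1:Add2,r2:4,r3:-1,r4:1
c14: - | r0:Add1,r1:Add2,r2:4,r3:-1,r4:1
c15: - | r0:Add1,r1:Add2,r2:4,r3:-1,r4:1
c16: CDB Add2=-5 | r0:Add1,r1:-5,r2:4,r3:-1,r4:1
c17: - | r0:Add1,r1:-5,r2:4,r3:-1,r4:1
c18: - | r0:Add1,r1:-5,r2:4,r3:-1,r4:1
c19: CDB Add1=-6 | r0:-6,r1:-5,r2:4,r3:-1,r4:1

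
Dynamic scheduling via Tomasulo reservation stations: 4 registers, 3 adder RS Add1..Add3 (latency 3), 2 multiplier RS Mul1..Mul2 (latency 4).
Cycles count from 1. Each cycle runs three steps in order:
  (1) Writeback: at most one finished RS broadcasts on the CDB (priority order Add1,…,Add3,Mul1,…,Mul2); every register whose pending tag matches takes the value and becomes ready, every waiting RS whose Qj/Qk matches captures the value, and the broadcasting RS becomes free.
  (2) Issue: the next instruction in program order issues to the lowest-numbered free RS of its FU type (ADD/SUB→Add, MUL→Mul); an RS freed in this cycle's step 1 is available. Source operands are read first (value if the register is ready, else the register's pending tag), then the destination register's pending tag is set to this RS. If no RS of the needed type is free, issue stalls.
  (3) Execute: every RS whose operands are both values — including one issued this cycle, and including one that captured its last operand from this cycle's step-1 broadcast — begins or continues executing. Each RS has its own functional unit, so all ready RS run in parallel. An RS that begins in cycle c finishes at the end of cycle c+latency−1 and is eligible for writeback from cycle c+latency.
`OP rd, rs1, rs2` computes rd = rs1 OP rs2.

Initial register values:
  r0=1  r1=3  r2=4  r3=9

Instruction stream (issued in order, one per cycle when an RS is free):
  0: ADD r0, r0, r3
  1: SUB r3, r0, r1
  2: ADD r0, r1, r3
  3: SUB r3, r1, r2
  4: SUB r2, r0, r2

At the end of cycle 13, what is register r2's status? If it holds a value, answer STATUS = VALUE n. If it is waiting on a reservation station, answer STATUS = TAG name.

STATUS = TAG Add1

cycle 1: issue ADD r0<-Add1 // r0:Add1,r1:3,r2:4,r3:9
cycle 2: issue SUB r3<-Add2 // r0:Add1,r1:3,r2:4,r3:Add2
cycle 3: issue ADD r0<-Add3 // r0:Add3,r1:3,r2:4,r3:Add2
cycle 4: CDB Add1=10; issue SUB r3<-Add1 // r0:Add3,r1:3,r2:4,r3:Add1
cycle 5: stall // r0:Add3,r1:3,r2:4,r3:Add1
cycle 6: stall // r0:Add3,r1:3,r2:4,r3:Add1
cycle 7: CDB Add1=-1; issue SUB r2<-Add1 // r0:Add3,r1:3,r2:Add1,r3:-1
cycle 8: CDB Add2=7 // r0:Add3,r1:3,r2:Add1,r3:-1
cycle 9: - // r0:Add3,r1:3,r2:Add1,r3:-1
cycle 10: - // r0:Add3,r1:3,r2:Add1,r3:-1
cycle 11: CDB Add3=10 // r0:10,r1:3,r2:Add1,r3:-1
cycle 12: - // r0:10,r1:3,r2:Add1,r3:-1
cycle 13: - // r0:10,r1:3,r2:Add1,r3:-1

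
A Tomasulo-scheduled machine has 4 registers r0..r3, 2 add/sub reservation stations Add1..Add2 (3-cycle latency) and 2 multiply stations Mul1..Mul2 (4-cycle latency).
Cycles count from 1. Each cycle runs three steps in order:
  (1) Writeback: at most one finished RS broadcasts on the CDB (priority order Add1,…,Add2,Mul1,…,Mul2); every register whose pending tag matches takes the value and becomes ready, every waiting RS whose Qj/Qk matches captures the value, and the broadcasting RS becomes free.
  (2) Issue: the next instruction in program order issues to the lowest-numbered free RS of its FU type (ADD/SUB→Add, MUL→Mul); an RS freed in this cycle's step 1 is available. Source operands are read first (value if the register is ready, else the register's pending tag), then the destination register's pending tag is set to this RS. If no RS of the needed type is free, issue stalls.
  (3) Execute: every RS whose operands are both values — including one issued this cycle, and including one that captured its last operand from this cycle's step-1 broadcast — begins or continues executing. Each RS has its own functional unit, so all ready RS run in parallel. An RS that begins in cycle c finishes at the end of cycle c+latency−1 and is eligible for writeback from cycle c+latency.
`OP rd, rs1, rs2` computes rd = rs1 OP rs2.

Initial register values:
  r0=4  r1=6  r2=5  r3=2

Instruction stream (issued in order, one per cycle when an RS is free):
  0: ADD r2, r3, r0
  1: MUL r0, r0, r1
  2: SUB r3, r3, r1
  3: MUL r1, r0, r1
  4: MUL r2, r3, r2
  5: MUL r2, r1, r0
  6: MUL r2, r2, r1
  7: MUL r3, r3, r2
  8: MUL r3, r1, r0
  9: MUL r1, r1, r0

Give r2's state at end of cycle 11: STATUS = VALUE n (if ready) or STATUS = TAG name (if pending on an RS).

STATUS = TAG Mul1

  c1: issue ADD r2<-Add1  regs: r0:4,r1:6,r2:Add1,r3:2
  c2: issue MUL r0<-Mul1  regs: r0:Mul1,r1:6,r2:Add1,r3:2
  c3: issue SUB r3<-Add2  regs: r0:Mul1,r1:6,r2:Add1,r3:Add2
  c4: CDB Add1=6; issue MUL r1<-Mul2  regs: r0:Mul1,r1:Mul2,r2:6,r3:Add2
  c5: stall  regs: r0:Mul1,r1:Mul2,r2:6,r3:Add2
  c6: CDB Add2=-4; stall  regs: r0:Mul1,r1:Mul2,r2:6,r3:-4
  c7: CDB Mul1=24; issue MUL r2<-Mul1  regs: r0:24,r1:Mul2,r2:Mul1,r3:-4
  c8: stall  regs: r0:24,r1:Mul2,r2:Mul1,r3:-4
  c9: stall  regs: r0:24,r1:Mul2,r2:Mul1,r3:-4
  c10: stall  regs: r0:24,r1:Mul2,r2:Mul1,r3:-4
  c11: CDB Mul1=-24; issue MUL r2<-Mul1  regs: r0:24,r1:Mul2,r2:Mul1,r3:-4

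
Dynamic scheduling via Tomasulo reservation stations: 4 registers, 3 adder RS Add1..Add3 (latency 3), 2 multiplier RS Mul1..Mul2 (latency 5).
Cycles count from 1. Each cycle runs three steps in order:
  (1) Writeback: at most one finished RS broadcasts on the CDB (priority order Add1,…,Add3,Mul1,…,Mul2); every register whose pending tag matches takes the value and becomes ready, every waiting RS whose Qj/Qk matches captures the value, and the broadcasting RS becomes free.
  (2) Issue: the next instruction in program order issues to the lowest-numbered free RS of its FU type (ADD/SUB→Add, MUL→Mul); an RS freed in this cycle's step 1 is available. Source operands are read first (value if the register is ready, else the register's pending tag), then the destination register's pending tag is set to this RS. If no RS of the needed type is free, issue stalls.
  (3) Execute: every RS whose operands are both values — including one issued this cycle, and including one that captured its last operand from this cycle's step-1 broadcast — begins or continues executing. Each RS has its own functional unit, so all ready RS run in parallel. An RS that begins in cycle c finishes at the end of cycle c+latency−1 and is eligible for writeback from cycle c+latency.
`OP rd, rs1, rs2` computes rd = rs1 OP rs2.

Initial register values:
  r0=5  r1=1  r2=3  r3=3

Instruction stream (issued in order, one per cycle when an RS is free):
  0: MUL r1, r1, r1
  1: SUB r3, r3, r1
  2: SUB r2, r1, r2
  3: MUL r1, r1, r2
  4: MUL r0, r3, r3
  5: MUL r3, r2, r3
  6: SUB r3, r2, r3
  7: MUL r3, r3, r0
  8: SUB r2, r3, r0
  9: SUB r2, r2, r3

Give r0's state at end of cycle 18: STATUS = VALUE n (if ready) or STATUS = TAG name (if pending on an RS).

STATUS = VALUE 4

cycle 1: issue MUL r1<-Mul1 // r0:5,r1:Mul1,r2:3,r3:3
cycle 2: issue SUB r3<-Add1 // r0:5,r1:Mul1,r2:3,r3:Add1
cycle 3: issue SUB r2<-Add2 // r0:5,r1:Mul1,r2:Add2,r3:Add1
cycle 4: issue MUL r1<-Mul2 // r0:5,r1:Mul2,r2:Add2,r3:Add1
cycle 5: stall // r0:5,r1:Mul2,r2:Add2,r3:Add1
cycle 6: CDB Mul1=1; issue MUL r0<-Mul1 // r0:Mul1,r1:Mul2,r2:Add2,r3:Add1
cycle 7: stall // r0:Mul1,r1:Mul2,r2:Add2,r3:Add1
cycle 8: stall // r0:Mul1,r1:Mul2,r2:Add2,r3:Add1
cycle 9: CDB Add1=2; stall // r0:Mul1,r1:Mul2,r2:Add2,r3:2
cycle 10: CDB Add2=-2; stall // r0:Mul1,r1:Mul2,r2:-2,r3:2
cycle 11: stall // r0:Mul1,r1:Mul2,r2:-2,r3:2
cycle 12: stall // r0:Mul1,r1:Mul2,r2:-2,r3:2
cycle 13: stall // r0:Mul1,r1:Mul2,r2:-2,r3:2
cycle 14: CDB Mul1=4; issue MUL r3<-Mul1 // r0:4,r1:Mul2,r2:-2,r3:Mul1
cycle 15: CDB Mul2=-2; issue SUB r3<-Add1 // r0:4,r1:-2,r2:-2,r3:Add1
cycle 16: issue MUL r3<-Mul2 // r0:4,r1:-2,r2:-2,r3:Mul2
cycle 17: issue SUB r2<-Add2 // r0:4,r1:-2,r2:Add2,r3:Mul2
cycle 18: issue SUB r2<-Add3 // r0:4,r1:-2,r2:Add3,r3:Mul2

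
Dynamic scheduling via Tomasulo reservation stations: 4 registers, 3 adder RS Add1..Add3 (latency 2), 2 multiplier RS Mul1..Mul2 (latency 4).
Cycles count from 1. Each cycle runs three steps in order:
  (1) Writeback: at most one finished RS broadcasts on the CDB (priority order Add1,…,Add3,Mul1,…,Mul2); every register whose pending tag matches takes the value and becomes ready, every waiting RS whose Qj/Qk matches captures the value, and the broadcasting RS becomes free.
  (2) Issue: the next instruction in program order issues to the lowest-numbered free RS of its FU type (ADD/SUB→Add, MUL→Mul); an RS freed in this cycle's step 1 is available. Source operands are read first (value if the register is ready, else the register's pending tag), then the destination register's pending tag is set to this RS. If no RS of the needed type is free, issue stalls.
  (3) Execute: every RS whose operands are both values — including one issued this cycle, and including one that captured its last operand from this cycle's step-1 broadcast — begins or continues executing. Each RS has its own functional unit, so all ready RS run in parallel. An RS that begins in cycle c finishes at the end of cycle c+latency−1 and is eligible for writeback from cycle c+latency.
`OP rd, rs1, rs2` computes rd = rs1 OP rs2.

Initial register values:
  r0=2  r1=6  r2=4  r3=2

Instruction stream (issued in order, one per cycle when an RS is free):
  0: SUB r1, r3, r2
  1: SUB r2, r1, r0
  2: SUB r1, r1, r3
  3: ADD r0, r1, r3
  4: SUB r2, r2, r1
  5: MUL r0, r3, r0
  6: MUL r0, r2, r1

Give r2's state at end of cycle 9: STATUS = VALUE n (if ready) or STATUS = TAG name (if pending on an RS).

STATUS = VALUE 0

cycle 1: issue SUB r1<-Add1 // r0:2,r1:Add1,r2:4,r3:2
cycle 2: issue SUB r2<-Add2 // r0:2,r1:Add1,r2:Add2,r3:2
cycle 3: CDB Add1=-2; issue SUB r1<-Add1 // r0:2,r1:Add1,r2:Add2,r3:2
cycle 4: issue ADD r0<-Add3 // r0:Add3,r1:Add1,r2:Add2,r3:2
cycle 5: CDB Add1=-4; issue SUB r2<-Add1 // r0:Add3,r1:-4,r2:Add1,r3:2
cycle 6: CDB Add2=-4; issue MUL r0<-Mul1 // r0:Mul1,r1:-4,r2:Add1,r3:2
cycle 7: CDB Add3=-2; issue MUL r0<-Mul2 // r0:Mul2,r1:-4,r2:Add1,r3:2
cycle 8: CDB Add1=0 // r0:Mul2,r1:-4,r2:0,r3:2
cycle 9: - // r0:Mul2,r1:-4,r2:0,r3:2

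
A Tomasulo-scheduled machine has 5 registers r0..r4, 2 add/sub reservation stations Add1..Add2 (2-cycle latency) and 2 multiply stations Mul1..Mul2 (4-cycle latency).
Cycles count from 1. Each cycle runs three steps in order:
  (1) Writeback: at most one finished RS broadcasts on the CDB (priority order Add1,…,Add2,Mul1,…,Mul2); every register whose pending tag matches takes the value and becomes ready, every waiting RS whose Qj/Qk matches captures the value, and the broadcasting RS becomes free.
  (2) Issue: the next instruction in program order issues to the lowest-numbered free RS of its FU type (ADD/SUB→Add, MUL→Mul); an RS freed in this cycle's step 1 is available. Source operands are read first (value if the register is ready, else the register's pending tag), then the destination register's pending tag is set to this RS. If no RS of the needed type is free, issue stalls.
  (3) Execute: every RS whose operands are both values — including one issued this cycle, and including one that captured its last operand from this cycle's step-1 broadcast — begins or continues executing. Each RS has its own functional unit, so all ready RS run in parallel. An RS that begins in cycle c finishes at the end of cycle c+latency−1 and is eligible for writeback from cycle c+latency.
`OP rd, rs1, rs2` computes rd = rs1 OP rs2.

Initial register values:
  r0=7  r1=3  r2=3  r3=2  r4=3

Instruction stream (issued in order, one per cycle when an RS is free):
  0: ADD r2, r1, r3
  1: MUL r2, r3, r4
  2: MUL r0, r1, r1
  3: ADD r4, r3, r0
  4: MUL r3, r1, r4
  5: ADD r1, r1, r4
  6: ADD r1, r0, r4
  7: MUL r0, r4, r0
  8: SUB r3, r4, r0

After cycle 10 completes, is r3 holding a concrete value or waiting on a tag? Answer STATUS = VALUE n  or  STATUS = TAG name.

STATUS = TAG Mul1

  c1: issue ADD r2<-Add1  regs: r0:7,r1:3,r2:Add1,r3:2,r4:3
  c2: issue MUL r2<-Mul1  regs: r0:7,r1:3,r2:Mul1,r3:2,r4:3
  c3: CDB Add1=5; issue MUL r0<-Mul2  regs: r0:Mul2,r1:3,r2:Mul1,r3:2,r4:3
  c4: issue ADD r4<-Add1  regs: r0:Mul2,r1:3,r2:Mul1,r3:2,r4:Add1
  c5: stall  regs: r0:Mul2,r1:3,r2:Mul1,r3:2,r4:Add1
  c6: CDB Mul1=6; issue MUL r3<-Mul1  regs: r0:Mul2,r1:3,r2:6,r3:Mul1,r4:Add1
  c7: CDB Mul2=9; issue ADD r1<-Add2  regs: r0:9,r1:Add2,r2:6,r3:Mul1,r4:Add1
  c8: stall  regs: r0:9,r1:Add2,r2:6,r3:Mul1,r4:Add1
  c9: CDB Add1=11; issue ADD r1<-Add1  regs: r0:9,r1:Add1,r2:6,r3:Mul1,r4:11
  c10: issue MUL r0<-Mul2  regs: r0:Mul2,r1:Add1,r2:6,r3:Mul1,r4:11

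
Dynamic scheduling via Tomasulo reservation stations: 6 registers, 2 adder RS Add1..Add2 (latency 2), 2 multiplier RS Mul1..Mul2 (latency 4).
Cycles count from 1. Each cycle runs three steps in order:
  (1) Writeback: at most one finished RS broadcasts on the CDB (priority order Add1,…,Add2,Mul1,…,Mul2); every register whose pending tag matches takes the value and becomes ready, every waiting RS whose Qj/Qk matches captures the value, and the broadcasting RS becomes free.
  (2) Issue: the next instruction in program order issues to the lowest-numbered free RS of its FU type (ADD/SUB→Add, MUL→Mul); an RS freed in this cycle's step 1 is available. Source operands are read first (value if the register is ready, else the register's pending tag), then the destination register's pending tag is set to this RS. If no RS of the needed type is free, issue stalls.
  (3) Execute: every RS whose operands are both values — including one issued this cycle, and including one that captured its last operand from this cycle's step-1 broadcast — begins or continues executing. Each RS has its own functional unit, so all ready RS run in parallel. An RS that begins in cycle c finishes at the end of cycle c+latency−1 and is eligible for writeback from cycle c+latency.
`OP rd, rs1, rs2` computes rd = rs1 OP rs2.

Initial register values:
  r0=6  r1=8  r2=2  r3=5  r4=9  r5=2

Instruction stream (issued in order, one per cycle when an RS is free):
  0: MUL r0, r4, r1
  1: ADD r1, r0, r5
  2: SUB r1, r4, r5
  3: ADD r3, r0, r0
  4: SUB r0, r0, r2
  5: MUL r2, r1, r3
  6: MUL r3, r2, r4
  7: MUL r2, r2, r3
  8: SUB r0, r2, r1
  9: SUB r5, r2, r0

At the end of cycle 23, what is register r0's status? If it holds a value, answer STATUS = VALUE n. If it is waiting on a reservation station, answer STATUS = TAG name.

cycle 1: issue MUL r0<-Mul1 // r0:Mul1,r1:8,r2:2,r3:5,r4:9,r5:2
cycle 2: issue ADD r1<-Add1 // r0:Mul1,r1:Add1,r2:2,r3:5,r4:9,r5:2
cycle 3: issue SUB r1<-Add2 // r0:Mul1,r1:Add2,r2:2,r3:5,r4:9,r5:2
cycle 4: stall // r0:Mul1,r1:Add2,r2:2,r3:5,r4:9,r5:2
cycle 5: CDB Add2=7; issue ADD r3<-Add2 // r0:Mul1,r1:7,r2:2,r3:Add2,r4:9,r5:2
cycle 6: CDB Mul1=72; stall // r0:72,r1:7,r2:2,r3:Add2,r4:9,r5:2
cycle 7: stall // r0:72,r1:7,r2:2,r3:Add2,r4:9,r5:2
cycle 8: CDB Add1=74; issue SUB r0<-Add1 // r0:Add1,r1:7,r2:2,r3:Add2,r4:9,r5:2
cycle 9: CDB Add2=144; issue MUL r2<-Mul1 // r0:Add1,r1:7,r2:Mul1,r3:144,r4:9,r5:2
cycle 10: CDB Add1=70; issue MUL r3<-Mul2 // r0:70,r1:7,r2:Mul1,r3:Mul2,r4:9,r5:2
cycle 11: stall // r0:70,r1:7,r2:Mul1,r3:Mul2,r4:9,r5:2
cycle 12: stall // r0:70,r1:7,r2:Mul1,r3:Mul2,r4:9,r5:2
cycle 13: CDB Mul1=1008; issue MUL r2<-Mul1 // r0:70,r1:7,r2:Mul1,r3:Mul2,r4:9,r5:2
cycle 14: issue SUB r0<-Add1 // r0:Add1,r1:7,r2:Mul1,r3:Mul2,r4:9,r5:2
cycle 15: issue SUB r5<-Add2 // r0:Add1,r1:7,r2:Mul1,r3:Mul2,r4:9,r5:Add2
cycle 16: - // r0:Add1,r1:7,r2:Mul1,r3:Mul2,r4:9,r5:Add2
cycle 17: CDB Mul2=9072 // r0:Add1,r1:7,r2:Mul1,r3:9072,r4:9,r5:Add2
cycle 18: - // r0:Add1,r1:7,r2:Mul1,r3:9072,r4:9,r5:Add2
cycle 19: - // r0:Add1,r1:7,r2:Mul1,r3:9072,r4:9,r5:Add2
cycle 20: - // r0:Add1,r1:7,r2:Mul1,r3:9072,r4:9,r5:Add2
cycle 21: CDB Mul1=9144576 // r0:Add1,r1:7,r2:9144576,r3:9072,r4:9,r5:Add2
cycle 22: - // r0:Add1,r1:7,r2:9144576,r3:9072,r4:9,r5:Add2
cycle 23: CDB Add1=9144569 // r0:9144569,r1:7,r2:9144576,r3:9072,r4:9,r5:Add2

STATUS = VALUE 9144569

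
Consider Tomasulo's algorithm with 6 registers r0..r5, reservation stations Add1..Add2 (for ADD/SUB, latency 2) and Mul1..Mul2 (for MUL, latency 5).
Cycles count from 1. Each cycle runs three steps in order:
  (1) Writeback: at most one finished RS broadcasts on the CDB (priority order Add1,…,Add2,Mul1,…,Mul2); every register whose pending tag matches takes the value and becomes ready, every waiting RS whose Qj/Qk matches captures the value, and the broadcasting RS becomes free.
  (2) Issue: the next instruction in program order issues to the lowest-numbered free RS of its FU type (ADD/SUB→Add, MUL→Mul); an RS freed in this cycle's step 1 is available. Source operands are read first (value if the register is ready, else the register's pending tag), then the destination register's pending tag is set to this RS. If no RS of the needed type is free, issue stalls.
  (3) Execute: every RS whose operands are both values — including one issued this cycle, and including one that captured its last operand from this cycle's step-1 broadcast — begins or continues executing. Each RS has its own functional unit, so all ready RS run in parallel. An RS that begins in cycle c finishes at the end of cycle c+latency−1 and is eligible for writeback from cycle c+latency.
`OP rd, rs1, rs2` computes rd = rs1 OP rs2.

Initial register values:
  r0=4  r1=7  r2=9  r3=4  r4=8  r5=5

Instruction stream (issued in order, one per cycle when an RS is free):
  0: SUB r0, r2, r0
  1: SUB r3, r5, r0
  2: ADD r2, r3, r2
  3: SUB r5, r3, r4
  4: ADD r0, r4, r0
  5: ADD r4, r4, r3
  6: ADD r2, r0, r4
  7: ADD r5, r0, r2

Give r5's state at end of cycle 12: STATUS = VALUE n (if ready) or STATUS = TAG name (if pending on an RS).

c1: issue SUB r0<-Add1 | r0:Add1,r1:7,r2:9,r3:4,r4:8,r5:5
c2: issue SUB r3<-Add2 | r0:Add1,r1:7,r2:9,r3:Add2,r4:8,r5:5
c3: CDB Add1=5; issue ADD r2<-Add1 | r0:5,r1:7,r2:Add1,r3:Add2,r4:8,r5:5
c4: stall | r0:5,r1:7,r2:Add1,r3:Add2,r4:8,r5:5
c5: CDB Add2=0; issue SUB r5<-Add2 | r0:5,r1:7,r2:Add1,r3:0,r4:8,r5:Add2
c6: stall | r0:5,r1:7,r2:Add1,r3:0,r4:8,r5:Add2
c7: CDB Add1=9; issue ADD r0<-Add1 | r0:Add1,r1:7,r2:9,r3:0,r4:8,r5:Add2
c8: CDB Add2=-8; issue ADD r4<-Add2 | r0:Add1,r1:7,r2:9,r3:0,r4:Add2,r5:-8
c9: CDB Add1=13; issue ADD r2<-Add1 | r0:13,r1:7,r2:Add1,r3:0,r4:Add2,r5:-8
c10: CDB Add2=8; issue ADD r5<-Add2 | r0:13,r1:7,r2:Add1,r3:0,r4:8,r5:Add2
c11: - | r0:13,r1:7,r2:Add1,r3:0,r4:8,r5:Add2
c12: CDB Add1=21 | r0:13,r1:7,r2:21,r3:0,r4:8,r5:Add2

STATUS = TAG Add2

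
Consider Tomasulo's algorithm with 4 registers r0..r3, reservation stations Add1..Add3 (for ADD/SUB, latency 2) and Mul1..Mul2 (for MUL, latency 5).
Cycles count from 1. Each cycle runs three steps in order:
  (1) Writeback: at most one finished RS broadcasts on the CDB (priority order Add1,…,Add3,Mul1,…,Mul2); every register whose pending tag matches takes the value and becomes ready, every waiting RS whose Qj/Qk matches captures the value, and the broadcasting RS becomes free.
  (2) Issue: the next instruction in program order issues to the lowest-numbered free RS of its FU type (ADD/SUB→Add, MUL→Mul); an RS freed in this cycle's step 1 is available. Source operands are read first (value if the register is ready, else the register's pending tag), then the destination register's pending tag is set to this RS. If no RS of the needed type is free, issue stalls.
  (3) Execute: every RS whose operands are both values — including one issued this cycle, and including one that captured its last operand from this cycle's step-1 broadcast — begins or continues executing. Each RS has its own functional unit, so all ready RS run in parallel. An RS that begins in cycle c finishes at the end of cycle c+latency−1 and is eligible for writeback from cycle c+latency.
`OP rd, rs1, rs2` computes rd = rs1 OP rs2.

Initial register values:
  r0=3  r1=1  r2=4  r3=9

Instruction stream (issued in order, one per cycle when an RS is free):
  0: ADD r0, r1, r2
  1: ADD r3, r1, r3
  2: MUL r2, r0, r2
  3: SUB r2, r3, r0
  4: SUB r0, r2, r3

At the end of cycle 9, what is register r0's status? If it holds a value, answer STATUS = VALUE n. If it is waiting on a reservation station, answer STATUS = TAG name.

c1: issue ADD r0<-Add1 | r0:Add1,r1:1,r2:4,r3:9
c2: issue ADD r3<-Add2 | r0:Add1,r1:1,r2:4,r3:Add2
c3: CDB Add1=5; issue MUL r2<-Mul1 | r0:5,r1:1,r2:Mul1,r3:Add2
c4: CDB Add2=10; issue SUB r2<-Add1 | r0:5,r1:1,r2:Add1,r3:10
c5: issue SUB r0<-Add2 | r0:Add2,r1:1,r2:Add1,r3:10
c6: CDB Add1=5 | r0:Add2,r1:1,r2:5,r3:10
c7: - | r0:Add2,r1:1,r2:5,r3:10
c8: CDB Add2=-5 | r0:-5,r1:1,r2:5,r3:10
c9: CDB Mul1=20 | r0:-5,r1:1,r2:5,r3:10

STATUS = VALUE -5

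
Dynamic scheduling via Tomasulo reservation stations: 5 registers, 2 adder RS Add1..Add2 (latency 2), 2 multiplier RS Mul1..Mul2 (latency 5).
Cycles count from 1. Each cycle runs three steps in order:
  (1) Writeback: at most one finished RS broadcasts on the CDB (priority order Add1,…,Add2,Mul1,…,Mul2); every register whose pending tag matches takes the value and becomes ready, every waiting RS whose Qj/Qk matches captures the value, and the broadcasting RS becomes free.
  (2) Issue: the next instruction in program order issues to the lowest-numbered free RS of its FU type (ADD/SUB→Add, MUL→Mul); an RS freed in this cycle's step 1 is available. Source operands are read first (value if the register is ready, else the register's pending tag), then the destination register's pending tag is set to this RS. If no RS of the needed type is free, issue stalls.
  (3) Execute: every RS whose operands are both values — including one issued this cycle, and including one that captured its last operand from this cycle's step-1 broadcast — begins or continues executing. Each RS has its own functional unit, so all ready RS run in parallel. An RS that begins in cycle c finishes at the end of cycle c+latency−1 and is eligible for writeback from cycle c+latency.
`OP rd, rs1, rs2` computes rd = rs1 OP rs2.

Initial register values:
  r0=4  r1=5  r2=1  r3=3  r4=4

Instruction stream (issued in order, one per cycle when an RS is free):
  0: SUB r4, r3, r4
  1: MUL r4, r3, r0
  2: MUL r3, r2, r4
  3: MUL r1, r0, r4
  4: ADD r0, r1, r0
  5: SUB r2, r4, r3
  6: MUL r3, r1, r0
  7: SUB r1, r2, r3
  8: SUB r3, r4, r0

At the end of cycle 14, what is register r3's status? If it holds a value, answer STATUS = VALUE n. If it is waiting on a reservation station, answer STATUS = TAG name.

  c1: issue SUB r4<-Add1  regs: r0:4,r1:5,r2:1,r3:3,r4:Add1
  c2: issue MUL r4<-Mul1  regs: r0:4,r1:5,r2:1,r3:3,r4:Mul1
  c3: CDB Add1=-1; issue MUL r3<-Mul2  regs: r0:4,r1:5,r2:1,r3:Mul2,r4:Mul1
  c4: stall  regs: r0:4,r1:5,r2:1,r3:Mul2,r4:Mul1
  c5: stall  regs: r0:4,r1:5,r2:1,r3:Mul2,r4:Mul1
  c6: stall  regs: r0:4,r1:5,r2:1,r3:Mul2,r4:Mul1
  c7: CDB Mul1=12; issue MUL r1<-Mul1  regs: r0:4,r1:Mul1,r2:1,r3:Mul2,r4:12
  c8: issue ADD r0<-Add1  regs: r0:Add1,r1:Mul1,r2:1,r3:Mul2,r4:12
  c9: issue SUB r2<-Add2  regs: r0:Add1,r1:Mul1,r2:Add2,r3:Mul2,r4:12
  c10: stall  regs: r0:Add1,r1:Mul1,r2:Add2,r3:Mul2,r4:12
  c11: stall  regs: r0:Add1,r1:Mul1,r2:Add2,r3:Mul2,r4:12
  c12: CDB Mul1=48; issue MUL r3<-Mul1  regs: r0:Add1,r1:48,r2:Add2,r3:Mul1,r4:12
  c13: CDB Mul2=12; stall  regs: r0:Add1,r1:48,r2:Add2,r3:Mul1,r4:12
  c14: CDB Add1=52; issue SUB r1<-Add1  regs: r0:52,r1:Add1,r2:Add2,r3:Mul1,r4:12

STATUS = TAG Mul1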